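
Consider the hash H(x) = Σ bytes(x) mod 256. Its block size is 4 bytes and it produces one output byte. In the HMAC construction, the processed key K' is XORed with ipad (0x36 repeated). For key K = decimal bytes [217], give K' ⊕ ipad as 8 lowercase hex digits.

Key decimal bytes [217] = d9 is 1 byte ≤ B = 4; zero-pad to 4 bytes: K' = d9 00 00 00.
XOR each byte with 0x36: d9⊕36=ef, 00⊕36=36, 00⊕36=36, 00⊕36=36.

ef363636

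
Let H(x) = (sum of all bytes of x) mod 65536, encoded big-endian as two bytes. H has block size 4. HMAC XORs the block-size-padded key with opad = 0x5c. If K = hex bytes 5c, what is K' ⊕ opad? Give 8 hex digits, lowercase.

Key hex bytes 5c is 1 byte ≤ B = 4; zero-pad to 4 bytes: K' = 5c 00 00 00.
XOR each byte with 0x5c: 5c⊕5c=00, 00⊕5c=5c, 00⊕5c=5c, 00⊕5c=5c.

005c5c5c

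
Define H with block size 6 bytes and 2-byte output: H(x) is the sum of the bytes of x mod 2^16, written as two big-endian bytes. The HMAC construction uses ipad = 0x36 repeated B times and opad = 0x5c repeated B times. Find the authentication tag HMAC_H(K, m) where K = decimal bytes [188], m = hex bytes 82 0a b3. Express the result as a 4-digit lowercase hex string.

0385

Key decimal bytes [188] = bc is 1 byte ≤ B = 6; zero-pad to 6 bytes: K' = bc 00 00 00 00 00.
K' ⊕ ipad = 8a 36 36 36 36 36.  K' ⊕ opad = e0 5c 5c 5c 5c 5c.
Inner input = (K'⊕ipad) ∥ m = 8a 36 36 36 36 36 ∥ 82 0a b3.
Inner hash: sum = 138+54+54+54+54+54+130+10+179 = 727 → 02 d7.
Outer input = (K'⊕opad) ∥ inner = e0 5c 5c 5c 5c 5c ∥ 02 d7.
Outer hash (tag): sum = 224+92+92+92+92+92+2+215 = 901 → 03 85.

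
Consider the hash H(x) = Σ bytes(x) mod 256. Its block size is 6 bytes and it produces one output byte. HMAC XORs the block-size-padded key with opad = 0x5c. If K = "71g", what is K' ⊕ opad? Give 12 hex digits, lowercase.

Key "71g" = 37 31 67 is 3 bytes ≤ B = 6; zero-pad to 6 bytes: K' = 37 31 67 00 00 00.
XOR each byte with 0x5c: 37⊕5c=6b, 31⊕5c=6d, 67⊕5c=3b, 00⊕5c=5c, 00⊕5c=5c, 00⊕5c=5c.

6b6d3b5c5c5c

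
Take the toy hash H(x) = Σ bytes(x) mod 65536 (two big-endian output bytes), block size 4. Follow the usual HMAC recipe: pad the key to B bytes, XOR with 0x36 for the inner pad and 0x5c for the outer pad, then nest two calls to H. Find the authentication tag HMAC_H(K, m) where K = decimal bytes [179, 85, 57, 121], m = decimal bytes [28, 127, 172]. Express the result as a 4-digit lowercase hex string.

0211

Key decimal bytes [179, 85, 57, 121] = b3 55 39 79 is exactly B = 4 bytes: K' = b3 55 39 79.
K' ⊕ ipad = 85 63 0f 4f.  K' ⊕ opad = ef 09 65 25.
Inner input = (K'⊕ipad) ∥ m = 85 63 0f 4f ∥ 1c 7f ac.
Inner hash: sum = 133+99+15+79+28+127+172 = 653 → 02 8d.
Outer input = (K'⊕opad) ∥ inner = ef 09 65 25 ∥ 02 8d.
Outer hash (tag): sum = 239+9+101+37+2+141 = 529 → 02 11.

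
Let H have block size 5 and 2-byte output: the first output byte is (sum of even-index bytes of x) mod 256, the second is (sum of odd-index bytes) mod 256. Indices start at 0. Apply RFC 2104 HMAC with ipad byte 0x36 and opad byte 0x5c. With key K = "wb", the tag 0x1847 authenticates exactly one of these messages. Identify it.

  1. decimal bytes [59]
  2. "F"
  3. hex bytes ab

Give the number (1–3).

3

Key "wb" = 77 62 is 2 bytes ≤ B = 5; zero-pad to 5 bytes: K' = 77 62 00 00 00.
K' ⊕ ipad = 41 54 36 36 36; K' ⊕ opad = 2b 3e 5c 5c 5c.
m1: inner = H(41 54 36 36 36 3b) = ad c5; tag = H(2b 3e 5c 5c 5c ad c5) = a847
m2: inner = H(41 54 36 36 36 46) = ad d0; tag = H(2b 3e 5c 5c 5c ad d0) = b347
m3: inner = H(41 54 36 36 36 ab) = ad 35; tag = H(2b 3e 5c 5c 5c ad 35) = 1847 ← matches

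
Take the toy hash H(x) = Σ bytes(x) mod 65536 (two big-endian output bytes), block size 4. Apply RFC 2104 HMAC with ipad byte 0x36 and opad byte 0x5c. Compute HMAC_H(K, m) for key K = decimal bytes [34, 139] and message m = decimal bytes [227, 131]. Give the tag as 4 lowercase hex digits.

02b2

Key decimal bytes [34, 139] = 22 8b is 2 bytes ≤ B = 4; zero-pad to 4 bytes: K' = 22 8b 00 00.
K' ⊕ ipad = 14 bd 36 36.  K' ⊕ opad = 7e d7 5c 5c.
Inner input = (K'⊕ipad) ∥ m = 14 bd 36 36 ∥ e3 83.
Inner hash: sum = 20+189+54+54+227+131 = 675 → 02 a3.
Outer input = (K'⊕opad) ∥ inner = 7e d7 5c 5c ∥ 02 a3.
Outer hash (tag): sum = 126+215+92+92+2+163 = 690 → 02 b2.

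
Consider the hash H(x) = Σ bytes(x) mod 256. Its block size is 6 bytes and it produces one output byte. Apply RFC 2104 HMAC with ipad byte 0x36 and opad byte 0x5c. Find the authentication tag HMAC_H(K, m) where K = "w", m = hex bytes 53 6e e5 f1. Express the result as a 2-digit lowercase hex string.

dd

Key "w" = 77 is 1 byte ≤ B = 6; zero-pad to 6 bytes: K' = 77 00 00 00 00 00.
K' ⊕ ipad = 41 36 36 36 36 36.  K' ⊕ opad = 2b 5c 5c 5c 5c 5c.
Inner input = (K'⊕ipad) ∥ m = 41 36 36 36 36 36 ∥ 53 6e e5 f1.
Inner hash: sum = 65+54+54+54+54+54+83+110+229+241 = 998; mod 256 = 230 → e6.
Outer input = (K'⊕opad) ∥ inner = 2b 5c 5c 5c 5c 5c ∥ e6.
Outer hash (tag): sum = 43+92+92+92+92+92+230 = 733; mod 256 = 221 → dd.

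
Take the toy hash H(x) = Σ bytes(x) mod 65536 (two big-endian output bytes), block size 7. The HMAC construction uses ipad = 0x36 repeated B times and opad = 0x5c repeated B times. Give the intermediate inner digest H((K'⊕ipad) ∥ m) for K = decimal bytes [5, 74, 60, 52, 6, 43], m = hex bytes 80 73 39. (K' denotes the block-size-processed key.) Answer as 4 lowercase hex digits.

Key decimal bytes [5, 74, 60, 52, 6, 43] = 05 4a 3c 34 06 2b is 6 bytes ≤ B = 7; zero-pad to 7 bytes: K' = 05 4a 3c 34 06 2b 00.
K' ⊕ ipad = 33 7c 0a 02 30 1d 36.
Inner input = 33 7c 0a 02 30 1d 36 ∥ 80 73 39.
Inner hash: sum = 51+124+10+2+48+29+54+128+115+57 = 618 → 02 6a.

026a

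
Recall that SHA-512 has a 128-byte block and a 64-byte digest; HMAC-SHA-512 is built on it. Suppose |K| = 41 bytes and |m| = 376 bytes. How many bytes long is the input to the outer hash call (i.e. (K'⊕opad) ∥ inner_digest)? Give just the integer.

Key is 41 ≤ 128 bytes, zero-padded: |K'| = 128.
Outer input = (K'⊕opad) ∥ H(inner) → 128 + 64 = 192 bytes.

192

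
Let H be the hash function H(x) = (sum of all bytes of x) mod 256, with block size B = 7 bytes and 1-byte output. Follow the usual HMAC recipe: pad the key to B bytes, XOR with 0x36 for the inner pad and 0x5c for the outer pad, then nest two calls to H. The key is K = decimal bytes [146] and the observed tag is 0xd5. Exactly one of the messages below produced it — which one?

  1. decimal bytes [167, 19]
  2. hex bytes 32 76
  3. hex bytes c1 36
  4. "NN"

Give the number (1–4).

Key decimal bytes [146] = 92 is 1 byte ≤ B = 7; zero-pad to 7 bytes: K' = 92 00 00 00 00 00 00.
K' ⊕ ipad = a4 36 36 36 36 36 36; K' ⊕ opad = ce 5c 5c 5c 5c 5c 5c.
m1: inner = H(a4 36 36 36 36 36 36 a7 13) = a2; tag = H(ce 5c 5c 5c 5c 5c 5c a2) = 98
m2: inner = H(a4 36 36 36 36 36 36 32 76) = 90; tag = H(ce 5c 5c 5c 5c 5c 5c 90) = 86
m3: inner = H(a4 36 36 36 36 36 36 c1 36) = df; tag = H(ce 5c 5c 5c 5c 5c 5c df) = d5 ← matches
m4: inner = H(a4 36 36 36 36 36 36 4e 4e) = 84; tag = H(ce 5c 5c 5c 5c 5c 5c 84) = 7a

3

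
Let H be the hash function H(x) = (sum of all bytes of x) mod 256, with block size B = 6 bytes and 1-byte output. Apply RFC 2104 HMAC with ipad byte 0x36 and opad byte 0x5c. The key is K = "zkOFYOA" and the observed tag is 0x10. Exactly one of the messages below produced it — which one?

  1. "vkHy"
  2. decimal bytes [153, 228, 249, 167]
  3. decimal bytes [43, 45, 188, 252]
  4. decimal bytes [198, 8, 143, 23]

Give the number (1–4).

Key "zkOFYOA" = 7a 6b 4f 46 59 4f 41 is 7 bytes > B = 6, so hash it first: H(key) = 63, then zero-pad to 6 bytes: K' = 63 00 00 00 00 00.
K' ⊕ ipad = 55 36 36 36 36 36; K' ⊕ opad = 3f 5c 5c 5c 5c 5c.
m1: inner = H(55 36 36 36 36 36 76 6b 48 79) = 05; tag = H(3f 5c 5c 5c 5c 5c 05) = 10 ← matches
m2: inner = H(55 36 36 36 36 36 99 e4 f9 a7) = 80; tag = H(3f 5c 5c 5c 5c 5c 80) = 8b
m3: inner = H(55 36 36 36 36 36 2b 2d bc fc) = 73; tag = H(3f 5c 5c 5c 5c 5c 73) = 7e
m4: inner = H(55 36 36 36 36 36 c6 08 8f 17) = d7; tag = H(3f 5c 5c 5c 5c 5c d7) = e2

1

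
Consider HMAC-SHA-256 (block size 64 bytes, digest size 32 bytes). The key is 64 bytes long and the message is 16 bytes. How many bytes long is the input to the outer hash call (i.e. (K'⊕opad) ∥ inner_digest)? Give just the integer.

Key is 64 ≤ 64 bytes, zero-padded: |K'| = 64.
Outer input = (K'⊕opad) ∥ H(inner) → 64 + 32 = 96 bytes.

96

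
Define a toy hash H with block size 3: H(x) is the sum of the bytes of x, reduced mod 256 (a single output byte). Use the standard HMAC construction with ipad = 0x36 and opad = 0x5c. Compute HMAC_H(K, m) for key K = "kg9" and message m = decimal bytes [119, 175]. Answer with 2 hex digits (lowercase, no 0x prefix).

ba

Key "kg9" = 6b 67 39 is exactly B = 3 bytes: K' = 6b 67 39.
K' ⊕ ipad = 5d 51 0f.  K' ⊕ opad = 37 3b 65.
Inner input = (K'⊕ipad) ∥ m = 5d 51 0f ∥ 77 af.
Inner hash: sum = 93+81+15+119+175 = 483; mod 256 = 227 → e3.
Outer input = (K'⊕opad) ∥ inner = 37 3b 65 ∥ e3.
Outer hash (tag): sum = 55+59+101+227 = 442; mod 256 = 186 → ba.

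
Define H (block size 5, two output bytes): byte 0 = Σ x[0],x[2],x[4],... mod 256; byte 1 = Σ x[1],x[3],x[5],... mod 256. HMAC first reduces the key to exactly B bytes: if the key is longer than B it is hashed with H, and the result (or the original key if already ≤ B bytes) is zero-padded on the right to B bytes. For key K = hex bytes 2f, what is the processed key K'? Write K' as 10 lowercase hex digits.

2f00000000

Key hex bytes 2f is 1 byte ≤ B = 5; zero-pad to 5 bytes: K' = 2f 00 00 00 00.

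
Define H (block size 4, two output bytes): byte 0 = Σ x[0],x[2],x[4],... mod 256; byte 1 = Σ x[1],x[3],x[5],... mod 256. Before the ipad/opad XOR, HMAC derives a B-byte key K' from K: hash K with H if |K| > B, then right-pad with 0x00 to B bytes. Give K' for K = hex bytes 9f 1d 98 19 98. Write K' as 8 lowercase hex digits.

|K| = 5 > B = 4, so first hash the key.
H(K): even-index sum = 463 mod 256 = 207; odd-index sum = 54 mod 256 = 54 → cf 36.
Zero-pad H(K) = cf 36 to 4 bytes: K' = cf 36 00 00.

cf360000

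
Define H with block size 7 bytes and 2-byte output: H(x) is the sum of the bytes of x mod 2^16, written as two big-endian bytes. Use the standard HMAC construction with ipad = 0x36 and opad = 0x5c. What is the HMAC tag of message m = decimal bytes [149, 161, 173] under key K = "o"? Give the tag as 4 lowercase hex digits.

Key "o" = 6f is 1 byte ≤ B = 7; zero-pad to 7 bytes: K' = 6f 00 00 00 00 00 00.
K' ⊕ ipad = 59 36 36 36 36 36 36.  K' ⊕ opad = 33 5c 5c 5c 5c 5c 5c.
Inner input = (K'⊕ipad) ∥ m = 59 36 36 36 36 36 36 ∥ 95 a1 ad.
Inner hash: sum = 89+54+54+54+54+54+54+149+161+173 = 896 → 03 80.
Outer input = (K'⊕opad) ∥ inner = 33 5c 5c 5c 5c 5c 5c ∥ 03 80.
Outer hash (tag): sum = 51+92+92+92+92+92+92+3+128 = 734 → 02 de.

02de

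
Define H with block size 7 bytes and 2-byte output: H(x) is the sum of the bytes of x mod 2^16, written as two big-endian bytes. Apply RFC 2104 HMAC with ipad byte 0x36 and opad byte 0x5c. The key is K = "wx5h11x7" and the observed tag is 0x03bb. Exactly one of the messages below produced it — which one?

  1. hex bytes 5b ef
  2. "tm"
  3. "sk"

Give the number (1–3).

2

Key "wx5h11x7" = 77 78 35 68 31 31 78 37 is 8 bytes > B = 7, so hash it first: H(key) = 02 9d, then zero-pad to 7 bytes: K' = 02 9d 00 00 00 00 00.
K' ⊕ ipad = 34 ab 36 36 36 36 36; K' ⊕ opad = 5e c1 5c 5c 5c 5c 5c.
m1: inner = H(34 ab 36 36 36 36 36 5b ef) = 03 37; tag = H(5e c1 5c 5c 5c 5c 5c 03 37) = 0325
m2: inner = H(34 ab 36 36 36 36 36 74 6d) = 02 ce; tag = H(5e c1 5c 5c 5c 5c 5c 02 ce) = 03bb ← matches
m3: inner = H(34 ab 36 36 36 36 36 73 6b) = 02 cb; tag = H(5e c1 5c 5c 5c 5c 5c 02 cb) = 03b8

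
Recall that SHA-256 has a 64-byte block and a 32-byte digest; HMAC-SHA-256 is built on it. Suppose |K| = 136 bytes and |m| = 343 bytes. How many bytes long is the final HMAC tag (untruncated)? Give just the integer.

The tag is one SHA-256 digest: 32 bytes.

32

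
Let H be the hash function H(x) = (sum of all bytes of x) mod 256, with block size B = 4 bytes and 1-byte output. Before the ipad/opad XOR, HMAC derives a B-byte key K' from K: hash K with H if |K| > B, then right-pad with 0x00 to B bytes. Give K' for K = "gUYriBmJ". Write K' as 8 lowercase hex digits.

|K| = 8 > B = 4, so first hash the key.
H(K): sum = 103+85+89+114+105+66+109+74 = 745; mod 256 = 233 → e9.
Zero-pad H(K) = e9 to 4 bytes: K' = e9 00 00 00.

e9000000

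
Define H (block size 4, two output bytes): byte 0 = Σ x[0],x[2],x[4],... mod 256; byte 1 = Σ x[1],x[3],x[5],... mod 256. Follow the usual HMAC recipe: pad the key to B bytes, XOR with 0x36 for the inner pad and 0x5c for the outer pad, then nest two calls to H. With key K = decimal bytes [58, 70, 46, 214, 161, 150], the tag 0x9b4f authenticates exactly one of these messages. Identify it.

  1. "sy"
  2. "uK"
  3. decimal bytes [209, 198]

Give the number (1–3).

2

Key decimal bytes [58, 70, 46, 214, 161, 150] = 3a 46 2e d6 a1 96 is 6 bytes > B = 4, so hash it first: H(key) = 09 b2, then zero-pad to 4 bytes: K' = 09 b2 00 00.
K' ⊕ ipad = 3f 84 36 36; K' ⊕ opad = 55 ee 5c 5c.
m1: inner = H(3f 84 36 36 73 79) = e8 33; tag = H(55 ee 5c 5c e8 33) = 997d
m2: inner = H(3f 84 36 36 75 4b) = ea 05; tag = H(55 ee 5c 5c ea 05) = 9b4f ← matches
m3: inner = H(3f 84 36 36 d1 c6) = 46 80; tag = H(55 ee 5c 5c 46 80) = f7ca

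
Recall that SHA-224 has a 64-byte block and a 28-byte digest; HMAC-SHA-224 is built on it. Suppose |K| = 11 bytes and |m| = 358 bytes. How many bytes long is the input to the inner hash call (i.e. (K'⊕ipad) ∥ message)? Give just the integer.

422

Key is 11 ≤ 64 bytes, zero-padded: |K'| = 64.
Inner input = (K'⊕ipad) ∥ m → 64 + 358 = 422 bytes.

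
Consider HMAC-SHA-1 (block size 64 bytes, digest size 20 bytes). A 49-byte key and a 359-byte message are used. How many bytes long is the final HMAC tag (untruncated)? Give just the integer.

20

The tag is one SHA-1 digest: 20 bytes.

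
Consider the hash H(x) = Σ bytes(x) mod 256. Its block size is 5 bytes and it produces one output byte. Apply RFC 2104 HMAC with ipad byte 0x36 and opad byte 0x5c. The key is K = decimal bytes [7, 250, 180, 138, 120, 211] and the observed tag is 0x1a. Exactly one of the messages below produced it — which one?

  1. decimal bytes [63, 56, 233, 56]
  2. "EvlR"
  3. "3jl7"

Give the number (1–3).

Key decimal bytes [7, 250, 180, 138, 120, 211] = 07 fa b4 8a 78 d3 is 6 bytes > B = 5, so hash it first: H(key) = 8a, then zero-pad to 5 bytes: K' = 8a 00 00 00 00.
K' ⊕ ipad = bc 36 36 36 36; K' ⊕ opad = d6 5c 5c 5c 5c.
m1: inner = H(bc 36 36 36 36 3f 38 e9 38) = 2c; tag = H(d6 5c 5c 5c 5c 2c) = 72
m2: inner = H(bc 36 36 36 36 45 76 6c 52) = 0d; tag = H(d6 5c 5c 5c 5c 0d) = 53
m3: inner = H(bc 36 36 36 36 33 6a 6c 37) = d4; tag = H(d6 5c 5c 5c 5c d4) = 1a ← matches

3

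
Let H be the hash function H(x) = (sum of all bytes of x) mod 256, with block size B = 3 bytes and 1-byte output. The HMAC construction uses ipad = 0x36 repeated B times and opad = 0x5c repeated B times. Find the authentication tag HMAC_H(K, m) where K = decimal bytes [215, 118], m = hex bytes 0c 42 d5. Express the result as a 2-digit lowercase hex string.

Key decimal bytes [215, 118] = d7 76 is 2 bytes ≤ B = 3; zero-pad to 3 bytes: K' = d7 76 00.
K' ⊕ ipad = e1 40 36.  K' ⊕ opad = 8b 2a 5c.
Inner input = (K'⊕ipad) ∥ m = e1 40 36 ∥ 0c 42 d5.
Inner hash: sum = 225+64+54+12+66+213 = 634; mod 256 = 122 → 7a.
Outer input = (K'⊕opad) ∥ inner = 8b 2a 5c ∥ 7a.
Outer hash (tag): sum = 139+42+92+122 = 395; mod 256 = 139 → 8b.

8b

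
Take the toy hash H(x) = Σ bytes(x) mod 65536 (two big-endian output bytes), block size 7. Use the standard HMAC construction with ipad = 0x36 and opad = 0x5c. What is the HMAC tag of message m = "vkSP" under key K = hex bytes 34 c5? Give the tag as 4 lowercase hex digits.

Key hex bytes 34 c5 is 2 bytes ≤ B = 7; zero-pad to 7 bytes: K' = 34 c5 00 00 00 00 00.
K' ⊕ ipad = 02 f3 36 36 36 36 36.  K' ⊕ opad = 68 99 5c 5c 5c 5c 5c.
Inner input = (K'⊕ipad) ∥ m = 02 f3 36 36 36 36 36 ∥ 76 6b 53 50.
Inner hash: sum = 2+243+54+54+54+54+54+118+107+83+80 = 903 → 03 87.
Outer input = (K'⊕opad) ∥ inner = 68 99 5c 5c 5c 5c 5c ∥ 03 87.
Outer hash (tag): sum = 104+153+92+92+92+92+92+3+135 = 855 → 03 57.

0357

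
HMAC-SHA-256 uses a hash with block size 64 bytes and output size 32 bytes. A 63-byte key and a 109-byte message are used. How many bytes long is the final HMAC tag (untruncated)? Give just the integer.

The tag is one SHA-256 digest: 32 bytes.

32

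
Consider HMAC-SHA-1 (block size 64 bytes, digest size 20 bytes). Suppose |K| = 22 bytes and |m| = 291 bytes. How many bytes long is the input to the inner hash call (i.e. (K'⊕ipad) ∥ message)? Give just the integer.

Key is 22 ≤ 64 bytes, zero-padded: |K'| = 64.
Inner input = (K'⊕ipad) ∥ m → 64 + 291 = 355 bytes.

355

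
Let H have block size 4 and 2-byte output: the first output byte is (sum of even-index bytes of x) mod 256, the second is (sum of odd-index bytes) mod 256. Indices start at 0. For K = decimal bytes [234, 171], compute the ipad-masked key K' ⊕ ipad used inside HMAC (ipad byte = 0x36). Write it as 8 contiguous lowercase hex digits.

Key decimal bytes [234, 171] = ea ab is 2 bytes ≤ B = 4; zero-pad to 4 bytes: K' = ea ab 00 00.
XOR each byte with 0x36: ea⊕36=dc, ab⊕36=9d, 00⊕36=36, 00⊕36=36.

dc9d3636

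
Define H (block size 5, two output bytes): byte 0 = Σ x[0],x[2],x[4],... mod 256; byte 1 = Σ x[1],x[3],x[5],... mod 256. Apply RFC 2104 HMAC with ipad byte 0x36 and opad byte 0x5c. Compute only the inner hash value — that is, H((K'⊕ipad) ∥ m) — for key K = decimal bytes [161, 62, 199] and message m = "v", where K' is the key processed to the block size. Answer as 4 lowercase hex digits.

beb4

Key decimal bytes [161, 62, 199] = a1 3e c7 is 3 bytes ≤ B = 5; zero-pad to 5 bytes: K' = a1 3e c7 00 00.
K' ⊕ ipad = 97 08 f1 36 36.
Inner input = 97 08 f1 36 36 ∥ 76.
Inner hash: even-index sum = 446 mod 256 = 190; odd-index sum = 180 mod 256 = 180 → be b4.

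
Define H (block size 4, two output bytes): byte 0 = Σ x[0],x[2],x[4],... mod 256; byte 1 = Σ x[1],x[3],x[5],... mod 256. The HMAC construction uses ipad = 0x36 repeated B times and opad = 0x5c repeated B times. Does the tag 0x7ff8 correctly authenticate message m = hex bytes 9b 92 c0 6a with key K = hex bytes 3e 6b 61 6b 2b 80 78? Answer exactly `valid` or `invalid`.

valid

Key hex bytes 3e 6b 61 6b 2b 80 78 is 7 bytes > B = 4, so hash it first: H(key) = 42 56, then zero-pad to 4 bytes: K' = 42 56 00 00.
K' ⊕ ipad = 74 60 36 36; K' ⊕ opad = 1e 0a 5c 5c.
Inner hash: even-index sum = 517 mod 256 = 5; odd-index sum = 402 mod 256 = 146 → 05 92.
Outer hash (recomputed tag): even-index sum = 127 mod 256 = 127; odd-index sum = 248 mod 256 = 248 → 7f f8.
Recomputed tag = 7ff8; claimed = 7ff8 → match.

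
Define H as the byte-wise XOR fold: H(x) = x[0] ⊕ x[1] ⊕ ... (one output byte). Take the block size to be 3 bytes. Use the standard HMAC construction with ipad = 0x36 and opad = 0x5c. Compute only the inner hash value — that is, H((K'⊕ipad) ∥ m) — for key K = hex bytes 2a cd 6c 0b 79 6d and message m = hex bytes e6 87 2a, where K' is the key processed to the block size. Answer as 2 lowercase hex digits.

e9

Key hex bytes 2a cd 6c 0b 79 6d is 6 bytes > B = 3, so hash it first: H(key) = 94, then zero-pad to 3 bytes: K' = 94 00 00.
K' ⊕ ipad = a2 36 36.
Inner input = a2 36 36 ∥ e6 87 2a.
Inner hash: XOR a2⊕36⊕36⊕e6⊕87⊕2a = e9.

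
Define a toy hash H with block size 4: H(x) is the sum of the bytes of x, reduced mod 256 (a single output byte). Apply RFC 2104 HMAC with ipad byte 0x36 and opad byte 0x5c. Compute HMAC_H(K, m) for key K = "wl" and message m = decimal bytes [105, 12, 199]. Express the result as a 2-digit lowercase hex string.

Key "wl" = 77 6c is 2 bytes ≤ B = 4; zero-pad to 4 bytes: K' = 77 6c 00 00.
K' ⊕ ipad = 41 5a 36 36.  K' ⊕ opad = 2b 30 5c 5c.
Inner input = (K'⊕ipad) ∥ m = 41 5a 36 36 ∥ 69 0c c7.
Inner hash: sum = 65+90+54+54+105+12+199 = 579; mod 256 = 67 → 43.
Outer input = (K'⊕opad) ∥ inner = 2b 30 5c 5c ∥ 43.
Outer hash (tag): sum = 43+48+92+92+67 = 342; mod 256 = 86 → 56.

56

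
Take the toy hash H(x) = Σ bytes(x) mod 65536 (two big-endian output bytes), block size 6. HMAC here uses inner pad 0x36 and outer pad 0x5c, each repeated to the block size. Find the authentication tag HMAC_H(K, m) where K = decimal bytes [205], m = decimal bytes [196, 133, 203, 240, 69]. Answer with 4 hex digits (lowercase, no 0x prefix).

Key decimal bytes [205] = cd is 1 byte ≤ B = 6; zero-pad to 6 bytes: K' = cd 00 00 00 00 00.
K' ⊕ ipad = fb 36 36 36 36 36.  K' ⊕ opad = 91 5c 5c 5c 5c 5c.
Inner input = (K'⊕ipad) ∥ m = fb 36 36 36 36 36 ∥ c4 85 cb f0 45.
Inner hash: sum = 251+54+54+54+54+54+196+133+203+240+69 = 1362 → 05 52.
Outer input = (K'⊕opad) ∥ inner = 91 5c 5c 5c 5c 5c ∥ 05 52.
Outer hash (tag): sum = 145+92+92+92+92+92+5+82 = 692 → 02 b4.

02b4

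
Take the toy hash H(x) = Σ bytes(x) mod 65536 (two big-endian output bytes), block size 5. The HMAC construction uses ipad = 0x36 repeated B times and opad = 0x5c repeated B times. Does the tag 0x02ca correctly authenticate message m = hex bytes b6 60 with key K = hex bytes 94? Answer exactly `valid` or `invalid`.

valid

Key hex bytes 94 is 1 byte ≤ B = 5; zero-pad to 5 bytes: K' = 94 00 00 00 00.
K' ⊕ ipad = a2 36 36 36 36; K' ⊕ opad = c8 5c 5c 5c 5c.
Inner hash: sum = 162+54+54+54+54+182+96 = 656 → 02 90.
Outer hash (recomputed tag): sum = 200+92+92+92+92+2+144 = 714 → 02 ca.
Recomputed tag = 02ca; claimed = 02ca → match.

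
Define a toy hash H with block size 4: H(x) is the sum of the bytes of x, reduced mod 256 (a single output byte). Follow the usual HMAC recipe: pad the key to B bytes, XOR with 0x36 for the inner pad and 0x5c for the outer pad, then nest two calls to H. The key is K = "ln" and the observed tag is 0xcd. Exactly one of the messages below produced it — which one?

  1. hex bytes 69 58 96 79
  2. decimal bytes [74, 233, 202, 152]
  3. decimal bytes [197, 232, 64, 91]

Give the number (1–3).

2

Key "ln" = 6c 6e is 2 bytes ≤ B = 4; zero-pad to 4 bytes: K' = 6c 6e 00 00.
K' ⊕ ipad = 5a 58 36 36; K' ⊕ opad = 30 32 5c 5c.
m1: inner = H(5a 58 36 36 69 58 96 79) = ee; tag = H(30 32 5c 5c ee) = 08
m2: inner = H(5a 58 36 36 4a e9 ca 98) = b3; tag = H(30 32 5c 5c b3) = cd ← matches
m3: inner = H(5a 58 36 36 c5 e8 40 5b) = 66; tag = H(30 32 5c 5c 66) = 80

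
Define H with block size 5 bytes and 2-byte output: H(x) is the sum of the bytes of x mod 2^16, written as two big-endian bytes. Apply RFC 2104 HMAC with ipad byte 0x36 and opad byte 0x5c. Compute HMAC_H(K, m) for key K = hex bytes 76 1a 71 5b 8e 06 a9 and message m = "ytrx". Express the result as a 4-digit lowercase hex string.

0296

Key hex bytes 76 1a 71 5b 8e 06 a9 is 7 bytes > B = 5, so hash it first: H(key) = 02 99, then zero-pad to 5 bytes: K' = 02 99 00 00 00.
K' ⊕ ipad = 34 af 36 36 36.  K' ⊕ opad = 5e c5 5c 5c 5c.
Inner input = (K'⊕ipad) ∥ m = 34 af 36 36 36 ∥ 79 74 72 78.
Inner hash: sum = 52+175+54+54+54+121+116+114+120 = 860 → 03 5c.
Outer input = (K'⊕opad) ∥ inner = 5e c5 5c 5c 5c ∥ 03 5c.
Outer hash (tag): sum = 94+197+92+92+92+3+92 = 662 → 02 96.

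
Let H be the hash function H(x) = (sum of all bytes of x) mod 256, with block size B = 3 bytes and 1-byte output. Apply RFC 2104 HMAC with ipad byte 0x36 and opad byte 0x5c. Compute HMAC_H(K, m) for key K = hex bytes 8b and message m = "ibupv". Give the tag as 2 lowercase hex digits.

Key hex bytes 8b is 1 byte ≤ B = 3; zero-pad to 3 bytes: K' = 8b 00 00.
K' ⊕ ipad = bd 36 36.  K' ⊕ opad = d7 5c 5c.
Inner input = (K'⊕ipad) ∥ m = bd 36 36 ∥ 69 62 75 70 76.
Inner hash: sum = 189+54+54+105+98+117+112+118 = 847; mod 256 = 79 → 4f.
Outer input = (K'⊕opad) ∥ inner = d7 5c 5c ∥ 4f.
Outer hash (tag): sum = 215+92+92+79 = 478; mod 256 = 222 → de.

de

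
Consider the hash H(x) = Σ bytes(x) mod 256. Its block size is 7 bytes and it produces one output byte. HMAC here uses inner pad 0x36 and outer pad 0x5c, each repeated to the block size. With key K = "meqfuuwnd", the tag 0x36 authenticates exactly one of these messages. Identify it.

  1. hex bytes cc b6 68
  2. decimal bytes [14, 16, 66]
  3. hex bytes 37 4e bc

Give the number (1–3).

2

Key "meqfuuwnd" = 6d 65 71 66 75 75 77 6e 64 is 9 bytes > B = 7, so hash it first: H(key) = dc, then zero-pad to 7 bytes: K' = dc 00 00 00 00 00 00.
K' ⊕ ipad = ea 36 36 36 36 36 36; K' ⊕ opad = 80 5c 5c 5c 5c 5c 5c.
m1: inner = H(ea 36 36 36 36 36 36 cc b6 68) = 18; tag = H(80 5c 5c 5c 5c 5c 5c 18) = c0
m2: inner = H(ea 36 36 36 36 36 36 0e 10 42) = 8e; tag = H(80 5c 5c 5c 5c 5c 5c 8e) = 36 ← matches
m3: inner = H(ea 36 36 36 36 36 36 37 4e bc) = 6f; tag = H(80 5c 5c 5c 5c 5c 5c 6f) = 17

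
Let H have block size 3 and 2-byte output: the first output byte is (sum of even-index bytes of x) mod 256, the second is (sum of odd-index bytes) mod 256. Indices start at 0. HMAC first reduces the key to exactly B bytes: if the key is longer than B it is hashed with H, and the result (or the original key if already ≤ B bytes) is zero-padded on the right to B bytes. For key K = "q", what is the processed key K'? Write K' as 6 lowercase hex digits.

Key "q" = 71 is 1 byte ≤ B = 3; zero-pad to 3 bytes: K' = 71 00 00.

710000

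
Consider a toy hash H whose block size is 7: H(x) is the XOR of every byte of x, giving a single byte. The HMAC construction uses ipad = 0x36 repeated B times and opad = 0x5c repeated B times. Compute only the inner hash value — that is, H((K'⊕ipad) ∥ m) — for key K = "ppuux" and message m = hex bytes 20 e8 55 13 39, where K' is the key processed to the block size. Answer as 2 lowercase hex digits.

Key "ppuux" = 70 70 75 75 78 is 5 bytes ≤ B = 7; zero-pad to 7 bytes: K' = 70 70 75 75 78 00 00.
K' ⊕ ipad = 46 46 43 43 4e 36 36.
Inner input = 46 46 43 43 4e 36 36 ∥ 20 e8 55 13 39.
Inner hash: XOR 46⊕46⊕43⊕43⊕4e⊕36⊕36⊕20⊕e8⊕55⊕13⊕39 = f9.

f9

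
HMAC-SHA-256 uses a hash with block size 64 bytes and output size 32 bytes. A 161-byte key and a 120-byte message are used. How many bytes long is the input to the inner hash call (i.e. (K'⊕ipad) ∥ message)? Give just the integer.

184

Key is 161 > 64 bytes, so it is hashed to 32 bytes then zero-padded to 64: |K'| = 64.
Inner input = (K'⊕ipad) ∥ m → 64 + 120 = 184 bytes.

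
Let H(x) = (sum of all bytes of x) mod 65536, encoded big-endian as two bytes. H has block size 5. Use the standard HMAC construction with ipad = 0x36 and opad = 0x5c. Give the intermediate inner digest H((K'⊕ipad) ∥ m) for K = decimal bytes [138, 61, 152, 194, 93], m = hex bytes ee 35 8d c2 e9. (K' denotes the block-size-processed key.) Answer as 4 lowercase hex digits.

Key decimal bytes [138, 61, 152, 194, 93] = 8a 3d 98 c2 5d is exactly B = 5 bytes: K' = 8a 3d 98 c2 5d.
K' ⊕ ipad = bc 0b ae f4 6b.
Inner input = bc 0b ae f4 6b ∥ ee 35 8d c2 e9.
Inner hash: sum = 188+11+174+244+107+238+53+141+194+233 = 1583 → 06 2f.

062f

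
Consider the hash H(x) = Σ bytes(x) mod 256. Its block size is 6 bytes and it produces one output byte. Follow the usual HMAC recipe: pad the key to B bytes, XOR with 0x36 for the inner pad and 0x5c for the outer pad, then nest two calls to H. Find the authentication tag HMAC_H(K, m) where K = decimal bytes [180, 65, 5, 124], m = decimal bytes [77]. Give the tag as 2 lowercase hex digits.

Key decimal bytes [180, 65, 5, 124] = b4 41 05 7c is 4 bytes ≤ B = 6; zero-pad to 6 bytes: K' = b4 41 05 7c 00 00.
K' ⊕ ipad = 82 77 33 4a 36 36.  K' ⊕ opad = e8 1d 59 20 5c 5c.
Inner input = (K'⊕ipad) ∥ m = 82 77 33 4a 36 36 ∥ 4d.
Inner hash: sum = 130+119+51+74+54+54+77 = 559; mod 256 = 47 → 2f.
Outer input = (K'⊕opad) ∥ inner = e8 1d 59 20 5c 5c ∥ 2f.
Outer hash (tag): sum = 232+29+89+32+92+92+47 = 613; mod 256 = 101 → 65.

65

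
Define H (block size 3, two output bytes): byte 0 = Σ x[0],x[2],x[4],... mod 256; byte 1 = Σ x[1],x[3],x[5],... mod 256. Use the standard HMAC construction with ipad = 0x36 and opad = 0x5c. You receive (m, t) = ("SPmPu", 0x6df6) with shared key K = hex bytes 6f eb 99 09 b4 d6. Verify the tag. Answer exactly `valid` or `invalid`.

Key hex bytes 6f eb 99 09 b4 d6 is 6 bytes > B = 3, so hash it first: H(key) = bc ca, then zero-pad to 3 bytes: K' = bc ca 00.
K' ⊕ ipad = 8a fc 36; K' ⊕ opad = e0 96 5c.
Inner hash: even-index sum = 352 mod 256 = 96; odd-index sum = 561 mod 256 = 49 → 60 31.
Outer hash (recomputed tag): even-index sum = 365 mod 256 = 109; odd-index sum = 246 mod 256 = 246 → 6d f6.
Recomputed tag = 6df6; claimed = 6df6 → match.

valid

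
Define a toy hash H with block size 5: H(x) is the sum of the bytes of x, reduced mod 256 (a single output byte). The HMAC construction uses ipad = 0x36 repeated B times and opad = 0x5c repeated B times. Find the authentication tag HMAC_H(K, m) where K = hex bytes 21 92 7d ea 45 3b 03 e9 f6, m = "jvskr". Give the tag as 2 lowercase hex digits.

Key hex bytes 21 92 7d ea 45 3b 03 e9 f6 is 9 bytes > B = 5, so hash it first: H(key) = 7c, then zero-pad to 5 bytes: K' = 7c 00 00 00 00.
K' ⊕ ipad = 4a 36 36 36 36.  K' ⊕ opad = 20 5c 5c 5c 5c.
Inner input = (K'⊕ipad) ∥ m = 4a 36 36 36 36 ∥ 6a 76 73 6b 72.
Inner hash: sum = 74+54+54+54+54+106+118+115+107+114 = 850; mod 256 = 82 → 52.
Outer input = (K'⊕opad) ∥ inner = 20 5c 5c 5c 5c ∥ 52.
Outer hash (tag): sum = 32+92+92+92+92+82 = 482; mod 256 = 226 → e2.

e2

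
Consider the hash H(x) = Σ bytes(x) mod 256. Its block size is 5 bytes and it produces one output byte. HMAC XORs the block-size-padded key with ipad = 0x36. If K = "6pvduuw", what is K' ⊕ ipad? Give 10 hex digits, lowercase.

Key "6pvduuw" = 36 70 76 64 75 75 77 is 7 bytes > B = 5, so hash it first: H(key) = e1, then zero-pad to 5 bytes: K' = e1 00 00 00 00.
XOR each byte with 0x36: e1⊕36=d7, 00⊕36=36, 00⊕36=36, 00⊕36=36, 00⊕36=36.

d736363636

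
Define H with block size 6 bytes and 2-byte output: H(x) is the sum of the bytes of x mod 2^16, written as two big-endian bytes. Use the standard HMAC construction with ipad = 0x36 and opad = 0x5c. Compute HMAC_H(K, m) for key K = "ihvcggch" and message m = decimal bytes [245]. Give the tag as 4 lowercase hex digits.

Key "ihvcggch" = 69 68 76 63 67 67 63 68 is 8 bytes > B = 6, so hash it first: H(key) = 03 43, then zero-pad to 6 bytes: K' = 03 43 00 00 00 00.
K' ⊕ ipad = 35 75 36 36 36 36.  K' ⊕ opad = 5f 1f 5c 5c 5c 5c.
Inner input = (K'⊕ipad) ∥ m = 35 75 36 36 36 36 ∥ f5.
Inner hash: sum = 53+117+54+54+54+54+245 = 631 → 02 77.
Outer input = (K'⊕opad) ∥ inner = 5f 1f 5c 5c 5c 5c ∥ 02 77.
Outer hash (tag): sum = 95+31+92+92+92+92+2+119 = 615 → 02 67.

0267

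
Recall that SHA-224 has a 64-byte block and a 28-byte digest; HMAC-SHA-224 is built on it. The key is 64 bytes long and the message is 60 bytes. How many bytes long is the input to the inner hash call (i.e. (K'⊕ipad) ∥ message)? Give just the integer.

Key is 64 ≤ 64 bytes, zero-padded: |K'| = 64.
Inner input = (K'⊕ipad) ∥ m → 64 + 60 = 124 bytes.

124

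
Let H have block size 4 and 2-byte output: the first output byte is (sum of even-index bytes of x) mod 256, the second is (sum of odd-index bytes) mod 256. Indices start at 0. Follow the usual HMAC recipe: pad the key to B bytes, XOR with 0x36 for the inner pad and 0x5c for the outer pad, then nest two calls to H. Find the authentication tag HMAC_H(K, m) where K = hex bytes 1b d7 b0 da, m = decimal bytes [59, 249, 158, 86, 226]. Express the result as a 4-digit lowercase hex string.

Key hex bytes 1b d7 b0 da is exactly B = 4 bytes: K' = 1b d7 b0 da.
K' ⊕ ipad = 2d e1 86 ec.  K' ⊕ opad = 47 8b ec 86.
Inner input = (K'⊕ipad) ∥ m = 2d e1 86 ec ∥ 3b f9 9e 56 e2.
Inner hash: even-index sum = 622 mod 256 = 110; odd-index sum = 796 mod 256 = 28 → 6e 1c.
Outer input = (K'⊕opad) ∥ inner = 47 8b ec 86 ∥ 6e 1c.
Outer hash (tag): even-index sum = 417 mod 256 = 161; odd-index sum = 301 mod 256 = 45 → a1 2d.

a12d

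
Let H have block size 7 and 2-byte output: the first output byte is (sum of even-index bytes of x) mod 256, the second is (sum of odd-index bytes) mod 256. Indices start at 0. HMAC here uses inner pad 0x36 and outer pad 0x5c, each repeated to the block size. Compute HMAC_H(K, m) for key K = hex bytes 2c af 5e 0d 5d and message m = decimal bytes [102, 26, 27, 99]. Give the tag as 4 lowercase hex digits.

5a40

Key hex bytes 2c af 5e 0d 5d is 5 bytes ≤ B = 7; zero-pad to 7 bytes: K' = 2c af 5e 0d 5d 00 00.
K' ⊕ ipad = 1a 99 68 3b 6b 36 36.  K' ⊕ opad = 70 f3 02 51 01 5c 5c.
Inner input = (K'⊕ipad) ∥ m = 1a 99 68 3b 6b 36 36 ∥ 66 1a 1b 63.
Inner hash: even-index sum = 416 mod 256 = 160; odd-index sum = 395 mod 256 = 139 → a0 8b.
Outer input = (K'⊕opad) ∥ inner = 70 f3 02 51 01 5c 5c ∥ a0 8b.
Outer hash (tag): even-index sum = 346 mod 256 = 90; odd-index sum = 576 mod 256 = 64 → 5a 40.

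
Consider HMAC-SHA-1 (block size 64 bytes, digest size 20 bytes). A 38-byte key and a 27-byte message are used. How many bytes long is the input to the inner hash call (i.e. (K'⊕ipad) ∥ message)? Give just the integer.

91

Key is 38 ≤ 64 bytes, zero-padded: |K'| = 64.
Inner input = (K'⊕ipad) ∥ m → 64 + 27 = 91 bytes.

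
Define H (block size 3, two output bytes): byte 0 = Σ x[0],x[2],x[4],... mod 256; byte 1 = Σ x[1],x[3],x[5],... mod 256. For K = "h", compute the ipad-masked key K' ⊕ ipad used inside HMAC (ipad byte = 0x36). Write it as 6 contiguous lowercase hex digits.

5e3636

Key "h" = 68 is 1 byte ≤ B = 3; zero-pad to 3 bytes: K' = 68 00 00.
XOR each byte with 0x36: 68⊕36=5e, 00⊕36=36, 00⊕36=36.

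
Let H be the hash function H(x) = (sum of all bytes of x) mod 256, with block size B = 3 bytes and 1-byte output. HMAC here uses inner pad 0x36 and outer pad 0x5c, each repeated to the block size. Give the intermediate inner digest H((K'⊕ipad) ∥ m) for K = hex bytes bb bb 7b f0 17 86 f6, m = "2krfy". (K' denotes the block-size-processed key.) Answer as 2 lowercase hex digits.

Key hex bytes bb bb 7b f0 17 86 f6 is 7 bytes > B = 3, so hash it first: H(key) = 74, then zero-pad to 3 bytes: K' = 74 00 00.
K' ⊕ ipad = 42 36 36.
Inner input = 42 36 36 ∥ 32 6b 72 66 79.
Inner hash: sum = 66+54+54+50+107+114+102+121 = 668; mod 256 = 156 → 9c.

9c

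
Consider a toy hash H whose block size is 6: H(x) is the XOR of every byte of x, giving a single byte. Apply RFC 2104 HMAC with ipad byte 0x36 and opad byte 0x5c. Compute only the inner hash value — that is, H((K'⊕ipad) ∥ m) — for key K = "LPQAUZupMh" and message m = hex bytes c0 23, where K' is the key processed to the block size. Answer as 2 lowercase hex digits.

c0

Key "LPQAUZupMh" = 4c 50 51 41 55 5a 75 70 4d 68 is 10 bytes > B = 6, so hash it first: H(key) = 23, then zero-pad to 6 bytes: K' = 23 00 00 00 00 00.
K' ⊕ ipad = 15 36 36 36 36 36.
Inner input = 15 36 36 36 36 36 ∥ c0 23.
Inner hash: XOR 15⊕36⊕36⊕36⊕36⊕36⊕c0⊕23 = c0.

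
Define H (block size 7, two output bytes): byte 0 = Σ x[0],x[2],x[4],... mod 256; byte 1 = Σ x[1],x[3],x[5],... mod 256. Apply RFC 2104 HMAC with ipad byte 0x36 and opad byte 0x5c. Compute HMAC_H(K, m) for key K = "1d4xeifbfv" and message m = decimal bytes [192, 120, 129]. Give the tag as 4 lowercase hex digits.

Key "1d4xeifbfv" = 31 64 34 78 65 69 66 62 66 76 is 10 bytes > B = 7, so hash it first: H(key) = 96 1d, then zero-pad to 7 bytes: K' = 96 1d 00 00 00 00 00.
K' ⊕ ipad = a0 2b 36 36 36 36 36.  K' ⊕ opad = ca 41 5c 5c 5c 5c 5c.
Inner input = (K'⊕ipad) ∥ m = a0 2b 36 36 36 36 36 ∥ c0 78 81.
Inner hash: even-index sum = 442 mod 256 = 186; odd-index sum = 472 mod 256 = 216 → ba d8.
Outer input = (K'⊕opad) ∥ inner = ca 41 5c 5c 5c 5c 5c ∥ ba d8.
Outer hash (tag): even-index sum = 694 mod 256 = 182; odd-index sum = 435 mod 256 = 179 → b6 b3.

b6b3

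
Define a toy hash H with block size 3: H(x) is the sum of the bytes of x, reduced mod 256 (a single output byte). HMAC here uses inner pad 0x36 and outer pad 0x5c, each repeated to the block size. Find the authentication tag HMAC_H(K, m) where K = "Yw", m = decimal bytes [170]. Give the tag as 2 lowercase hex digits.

1c

Key "Yw" = 59 77 is 2 bytes ≤ B = 3; zero-pad to 3 bytes: K' = 59 77 00.
K' ⊕ ipad = 6f 41 36.  K' ⊕ opad = 05 2b 5c.
Inner input = (K'⊕ipad) ∥ m = 6f 41 36 ∥ aa.
Inner hash: sum = 111+65+54+170 = 400; mod 256 = 144 → 90.
Outer input = (K'⊕opad) ∥ inner = 05 2b 5c ∥ 90.
Outer hash (tag): sum = 5+43+92+144 = 284; mod 256 = 28 → 1c.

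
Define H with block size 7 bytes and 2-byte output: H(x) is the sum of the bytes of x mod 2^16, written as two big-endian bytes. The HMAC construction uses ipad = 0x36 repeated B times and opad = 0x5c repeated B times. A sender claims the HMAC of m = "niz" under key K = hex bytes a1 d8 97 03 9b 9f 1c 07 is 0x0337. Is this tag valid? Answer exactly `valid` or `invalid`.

invalid

Key hex bytes a1 d8 97 03 9b 9f 1c 07 is 8 bytes > B = 7, so hash it first: H(key) = 03 70, then zero-pad to 7 bytes: K' = 03 70 00 00 00 00 00.
K' ⊕ ipad = 35 46 36 36 36 36 36; K' ⊕ opad = 5f 2c 5c 5c 5c 5c 5c.
Inner hash: sum = 53+70+54+54+54+54+54+110+105+122 = 730 → 02 da.
Outer hash (recomputed tag): sum = 95+44+92+92+92+92+92+2+218 = 819 → 03 33.
Recomputed tag = 0333; claimed = 0337 → mismatch.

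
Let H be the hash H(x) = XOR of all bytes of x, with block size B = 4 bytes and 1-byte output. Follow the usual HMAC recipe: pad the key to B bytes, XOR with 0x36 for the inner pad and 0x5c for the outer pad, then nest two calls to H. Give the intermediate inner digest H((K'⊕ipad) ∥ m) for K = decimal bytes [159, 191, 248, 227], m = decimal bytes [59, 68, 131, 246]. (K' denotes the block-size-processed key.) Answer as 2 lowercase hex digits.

31

Key decimal bytes [159, 191, 248, 227] = 9f bf f8 e3 is exactly B = 4 bytes: K' = 9f bf f8 e3.
K' ⊕ ipad = a9 89 ce d5.
Inner input = a9 89 ce d5 ∥ 3b 44 83 f6.
Inner hash: XOR a9⊕89⊕ce⊕d5⊕3b⊕44⊕83⊕f6 = 31.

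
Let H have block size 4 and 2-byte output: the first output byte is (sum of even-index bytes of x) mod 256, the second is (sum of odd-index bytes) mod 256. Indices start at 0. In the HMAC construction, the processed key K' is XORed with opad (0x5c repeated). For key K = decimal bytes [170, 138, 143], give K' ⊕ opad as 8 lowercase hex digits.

f6d6d35c

Key decimal bytes [170, 138, 143] = aa 8a 8f is 3 bytes ≤ B = 4; zero-pad to 4 bytes: K' = aa 8a 8f 00.
XOR each byte with 0x5c: aa⊕5c=f6, 8a⊕5c=d6, 8f⊕5c=d3, 00⊕5c=5c.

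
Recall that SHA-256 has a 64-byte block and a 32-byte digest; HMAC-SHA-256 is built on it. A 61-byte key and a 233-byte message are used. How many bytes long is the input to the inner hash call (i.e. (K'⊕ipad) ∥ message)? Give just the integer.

297

Key is 61 ≤ 64 bytes, zero-padded: |K'| = 64.
Inner input = (K'⊕ipad) ∥ m → 64 + 233 = 297 bytes.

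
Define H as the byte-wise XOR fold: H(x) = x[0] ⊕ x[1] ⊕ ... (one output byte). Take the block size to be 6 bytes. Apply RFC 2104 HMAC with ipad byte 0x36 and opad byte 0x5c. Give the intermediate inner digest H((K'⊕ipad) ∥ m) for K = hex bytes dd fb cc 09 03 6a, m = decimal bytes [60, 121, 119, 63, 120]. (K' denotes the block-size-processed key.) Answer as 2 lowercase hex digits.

ff

Key hex bytes dd fb cc 09 03 6a is exactly B = 6 bytes: K' = dd fb cc 09 03 6a.
K' ⊕ ipad = eb cd fa 3f 35 5c.
Inner input = eb cd fa 3f 35 5c ∥ 3c 79 77 3f 78.
Inner hash: XOR eb⊕cd⊕fa⊕3f⊕35⊕5c⊕3c⊕79⊕77⊕3f⊕78 = ff.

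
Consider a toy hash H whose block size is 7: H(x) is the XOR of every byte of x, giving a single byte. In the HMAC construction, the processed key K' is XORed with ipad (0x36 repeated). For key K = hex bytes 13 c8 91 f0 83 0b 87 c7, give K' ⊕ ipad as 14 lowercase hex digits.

Key hex bytes 13 c8 91 f0 83 0b 87 c7 is 8 bytes > B = 7, so hash it first: H(key) = 72, then zero-pad to 7 bytes: K' = 72 00 00 00 00 00 00.
XOR each byte with 0x36: 72⊕36=44, 00⊕36=36, 00⊕36=36, 00⊕36=36, 00⊕36=36, 00⊕36=36, 00⊕36=36.

44363636363636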